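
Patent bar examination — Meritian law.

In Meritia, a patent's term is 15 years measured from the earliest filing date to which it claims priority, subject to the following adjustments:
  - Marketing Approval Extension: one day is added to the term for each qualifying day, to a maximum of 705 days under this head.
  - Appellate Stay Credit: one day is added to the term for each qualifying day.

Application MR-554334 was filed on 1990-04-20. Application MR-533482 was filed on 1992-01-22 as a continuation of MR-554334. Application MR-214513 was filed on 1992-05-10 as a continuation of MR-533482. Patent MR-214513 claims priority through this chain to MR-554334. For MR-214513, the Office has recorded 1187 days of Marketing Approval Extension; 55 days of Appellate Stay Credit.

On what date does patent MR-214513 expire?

Earliest priority filing: 20 April 1990.
Base term: 20 April 1990 + 15 years → 20 April 2005.
Marketing Approval Extension: 1187 days claimed exceeds the 705-day cap, so +705 days → 26 March 2007.
Appellate Stay Credit: +55 days → 20 May 2007.

2007-05-20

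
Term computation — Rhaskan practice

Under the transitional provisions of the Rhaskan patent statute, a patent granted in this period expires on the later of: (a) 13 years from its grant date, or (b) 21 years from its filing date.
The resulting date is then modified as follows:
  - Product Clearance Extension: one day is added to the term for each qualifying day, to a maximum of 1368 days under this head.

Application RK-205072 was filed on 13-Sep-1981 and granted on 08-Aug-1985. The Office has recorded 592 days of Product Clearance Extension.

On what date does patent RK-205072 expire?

2004-04-27

(a) grant + 13 years → 8 August 1998.
(b) filing + 21 years → 13 September 2002.
Later of the two: 13 September 2002.
Product Clearance Extension: 592 days (within the 1368-day cap) → +592 days → 27 April 2004.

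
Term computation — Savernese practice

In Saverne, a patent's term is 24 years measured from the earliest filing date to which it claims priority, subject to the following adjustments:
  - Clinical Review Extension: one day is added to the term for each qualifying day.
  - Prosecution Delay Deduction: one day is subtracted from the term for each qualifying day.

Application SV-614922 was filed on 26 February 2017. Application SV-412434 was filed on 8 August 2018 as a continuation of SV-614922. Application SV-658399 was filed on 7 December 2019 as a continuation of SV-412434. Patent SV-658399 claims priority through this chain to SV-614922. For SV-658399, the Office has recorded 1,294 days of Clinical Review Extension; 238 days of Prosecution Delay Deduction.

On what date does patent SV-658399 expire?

Earliest priority filing: 26 February 2017.
Base term: 26 February 2017 + 24 years → 26 February 2041.
Clinical Review Extension: +1294 days → 12 September 2044.
Prosecution Delay Deduction: −238 days → 18 January 2044.

January 18, 2044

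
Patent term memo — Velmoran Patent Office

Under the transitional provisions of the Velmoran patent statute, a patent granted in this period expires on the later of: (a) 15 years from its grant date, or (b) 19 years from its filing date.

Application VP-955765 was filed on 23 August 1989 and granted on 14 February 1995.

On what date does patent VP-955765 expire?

2010-02-14

(a) grant + 15 years → 14 February 2010.
(b) filing + 19 years → 23 August 2008.
Later of the two: 14 February 2010.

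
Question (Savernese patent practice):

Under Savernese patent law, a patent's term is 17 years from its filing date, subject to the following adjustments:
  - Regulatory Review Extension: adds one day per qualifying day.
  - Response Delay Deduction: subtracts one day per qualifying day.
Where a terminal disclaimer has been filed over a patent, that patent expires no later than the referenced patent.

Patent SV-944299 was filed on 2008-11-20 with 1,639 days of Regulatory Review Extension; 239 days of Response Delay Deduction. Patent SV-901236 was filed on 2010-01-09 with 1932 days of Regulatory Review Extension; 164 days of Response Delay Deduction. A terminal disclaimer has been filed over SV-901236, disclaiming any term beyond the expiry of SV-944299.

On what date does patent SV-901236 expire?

Natural term of SV-901236:
  Base: filing + 17 years → 9 January 2027.
  Regulatory Review Extension: +1932 days → 24 April 2032.
  Response Delay Deduction: −164 days → 12 November 2031.
Expiry of referenced patent SV-944299:
  Base: filing + 17 years → 20 November 2025.
  Regulatory Review Extension: +1639 days → 17 May 2030.
  Response Delay Deduction: −239 days → 20 September 2029.
Terminal disclaimer: SV-901236 expires on the earlier of 12 November 2031 and 20 September 2029.

2029-09-20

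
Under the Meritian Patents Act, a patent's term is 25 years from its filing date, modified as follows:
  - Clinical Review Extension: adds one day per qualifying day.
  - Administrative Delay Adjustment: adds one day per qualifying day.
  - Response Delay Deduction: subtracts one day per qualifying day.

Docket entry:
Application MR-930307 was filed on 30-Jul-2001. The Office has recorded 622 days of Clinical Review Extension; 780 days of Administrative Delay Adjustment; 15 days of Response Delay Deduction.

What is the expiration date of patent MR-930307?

May 17, 2030

Base term: filing date + 25 years → 30 July 2026.
Clinical Review Extension: +622 days → 12 April 2028.
Administrative Delay Adjustment: +780 days → 1 June 2030.
Response Delay Deduction: −15 days → 17 May 2030.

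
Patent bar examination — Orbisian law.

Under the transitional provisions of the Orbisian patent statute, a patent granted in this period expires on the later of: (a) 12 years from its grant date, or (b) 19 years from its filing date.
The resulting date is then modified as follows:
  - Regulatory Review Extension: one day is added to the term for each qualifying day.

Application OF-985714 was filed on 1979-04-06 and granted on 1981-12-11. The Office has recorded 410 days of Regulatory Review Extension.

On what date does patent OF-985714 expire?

1999-05-21

(a) grant + 12 years → 11 December 1993.
(b) filing + 19 years → 6 April 1998.
Later of the two: 6 April 1998.
Regulatory Review Extension: +410 days → 21 May 1999.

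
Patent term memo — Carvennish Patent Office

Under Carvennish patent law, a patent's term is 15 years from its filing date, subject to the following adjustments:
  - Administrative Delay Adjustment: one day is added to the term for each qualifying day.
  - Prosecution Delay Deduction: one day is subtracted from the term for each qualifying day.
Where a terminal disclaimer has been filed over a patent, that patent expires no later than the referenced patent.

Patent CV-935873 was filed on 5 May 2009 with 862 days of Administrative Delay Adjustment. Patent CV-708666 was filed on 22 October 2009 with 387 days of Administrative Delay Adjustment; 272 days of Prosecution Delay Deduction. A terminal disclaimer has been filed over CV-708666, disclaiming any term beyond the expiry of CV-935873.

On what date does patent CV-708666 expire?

2025-02-14

Natural term of CV-708666:
  Base: filing + 15 years → 22 October 2024.
  Administrative Delay Adjustment: +387 days → 13 November 2025.
  Prosecution Delay Deduction: −272 days → 14 February 2025.
Expiry of referenced patent CV-935873:
  Base: filing + 15 years → 5 May 2024.
  Administrative Delay Adjustment: +862 days → 14 September 2026.
Terminal disclaimer: CV-708666 expires on the earlier of 14 February 2025 and 14 September 2026.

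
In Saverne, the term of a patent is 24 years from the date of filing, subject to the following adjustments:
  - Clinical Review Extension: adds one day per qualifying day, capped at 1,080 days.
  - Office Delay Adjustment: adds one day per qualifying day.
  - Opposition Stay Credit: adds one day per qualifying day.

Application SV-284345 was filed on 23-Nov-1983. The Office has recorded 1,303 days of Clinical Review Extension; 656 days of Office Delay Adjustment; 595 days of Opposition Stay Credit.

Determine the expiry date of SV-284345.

Base term: filing date + 24 years → 23 November 2007.
Clinical Review Extension: 1303 days claimed exceeds the 1080-day cap, so +1080 days → 7 November 2010.
Office Delay Adjustment: +656 days → 24 August 2012.
Opposition Stay Credit: +595 days → 11 April 2014.

2014-04-11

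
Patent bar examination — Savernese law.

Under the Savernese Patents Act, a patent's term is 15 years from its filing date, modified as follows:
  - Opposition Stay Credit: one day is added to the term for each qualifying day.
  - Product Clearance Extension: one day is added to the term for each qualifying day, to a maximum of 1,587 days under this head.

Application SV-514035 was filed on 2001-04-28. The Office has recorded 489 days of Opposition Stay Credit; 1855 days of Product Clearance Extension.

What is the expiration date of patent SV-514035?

Base term: filing date + 15 years → 28 April 2016.
Opposition Stay Credit: +489 days → 30 August 2017.
Product Clearance Extension: 1855 days claimed exceeds the 1587-day cap, so +1587 days → 3 January 2022.

January 3, 2022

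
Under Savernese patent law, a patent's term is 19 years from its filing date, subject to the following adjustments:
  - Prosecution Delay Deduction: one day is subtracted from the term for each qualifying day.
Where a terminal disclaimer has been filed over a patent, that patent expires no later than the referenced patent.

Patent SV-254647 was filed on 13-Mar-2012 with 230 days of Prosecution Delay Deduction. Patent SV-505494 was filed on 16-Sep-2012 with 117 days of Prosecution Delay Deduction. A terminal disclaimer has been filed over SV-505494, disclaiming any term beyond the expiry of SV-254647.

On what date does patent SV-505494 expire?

Natural term of SV-505494:
  Base: filing + 19 years → 16 September 2031.
  Prosecution Delay Deduction: −117 days → 22 May 2031.
Expiry of referenced patent SV-254647:
  Base: filing + 19 years → 13 March 2031.
  Prosecution Delay Deduction: −230 days → 26 July 2030.
Terminal disclaimer: SV-505494 expires on the earlier of 22 May 2031 and 26 July 2030.

2030-07-26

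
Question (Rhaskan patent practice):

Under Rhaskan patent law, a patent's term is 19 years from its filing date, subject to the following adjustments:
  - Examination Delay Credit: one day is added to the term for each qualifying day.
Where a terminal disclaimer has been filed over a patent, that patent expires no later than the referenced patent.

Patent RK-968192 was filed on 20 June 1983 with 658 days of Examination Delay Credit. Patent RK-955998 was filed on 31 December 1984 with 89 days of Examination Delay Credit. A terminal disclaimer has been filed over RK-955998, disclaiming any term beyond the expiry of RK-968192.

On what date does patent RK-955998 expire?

2004-03-29

Natural term of RK-955998:
  Base: filing + 19 years → 31 December 2003.
  Examination Delay Credit: +89 days → 29 March 2004.
Expiry of referenced patent RK-968192:
  Base: filing + 19 years → 20 June 2002.
  Examination Delay Credit: +658 days → 8 April 2004.
Terminal disclaimer: RK-955998 expires on the earlier of 29 March 2004 and 8 April 2004.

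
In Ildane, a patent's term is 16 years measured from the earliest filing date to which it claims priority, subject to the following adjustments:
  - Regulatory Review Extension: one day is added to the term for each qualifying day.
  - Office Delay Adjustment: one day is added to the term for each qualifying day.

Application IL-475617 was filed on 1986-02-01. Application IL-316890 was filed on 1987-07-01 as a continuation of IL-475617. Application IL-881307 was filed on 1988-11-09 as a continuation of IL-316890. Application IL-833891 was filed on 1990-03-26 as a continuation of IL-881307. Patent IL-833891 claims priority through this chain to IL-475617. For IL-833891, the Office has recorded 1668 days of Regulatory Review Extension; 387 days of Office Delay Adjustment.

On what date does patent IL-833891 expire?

Earliest priority filing: 1 February 1986.
Base term: 1 February 1986 + 16 years → 1 February 2002.
Regulatory Review Extension: +1668 days → 27 August 2006.
Office Delay Adjustment: +387 days → 18 September 2007.

2007-09-18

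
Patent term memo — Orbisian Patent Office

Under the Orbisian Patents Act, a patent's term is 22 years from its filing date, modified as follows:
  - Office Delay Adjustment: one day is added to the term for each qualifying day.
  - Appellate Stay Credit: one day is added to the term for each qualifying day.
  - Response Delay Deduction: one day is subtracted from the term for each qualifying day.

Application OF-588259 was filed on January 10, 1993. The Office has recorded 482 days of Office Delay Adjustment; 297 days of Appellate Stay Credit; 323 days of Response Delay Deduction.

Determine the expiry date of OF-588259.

Base term: filing date + 22 years → 10 January 2015.
Office Delay Adjustment: +482 days → 6 May 2016.
Appellate Stay Credit: +297 days → 27 February 2017.
Response Delay Deduction: −323 days → 10 April 2016.

2016-04-10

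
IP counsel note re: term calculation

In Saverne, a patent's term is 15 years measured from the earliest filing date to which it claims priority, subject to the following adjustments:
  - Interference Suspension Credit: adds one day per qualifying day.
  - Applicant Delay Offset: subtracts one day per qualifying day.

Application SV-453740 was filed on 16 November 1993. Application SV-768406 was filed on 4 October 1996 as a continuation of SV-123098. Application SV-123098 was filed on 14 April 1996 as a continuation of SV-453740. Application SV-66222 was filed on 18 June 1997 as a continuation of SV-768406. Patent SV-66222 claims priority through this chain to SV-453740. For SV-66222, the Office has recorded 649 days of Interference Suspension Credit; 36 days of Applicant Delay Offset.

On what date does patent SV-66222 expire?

Earliest priority filing: 16 November 1993.
Base term: 16 November 1993 + 15 years → 16 November 2008.
Interference Suspension Credit: +649 days → 27 August 2010.
Applicant Delay Offset: −36 days → 22 July 2010.

2010-07-22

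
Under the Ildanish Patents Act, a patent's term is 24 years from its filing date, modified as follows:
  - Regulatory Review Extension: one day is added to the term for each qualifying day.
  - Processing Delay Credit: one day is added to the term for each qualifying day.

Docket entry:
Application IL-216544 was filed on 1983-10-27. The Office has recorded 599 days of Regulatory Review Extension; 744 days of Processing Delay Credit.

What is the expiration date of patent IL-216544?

July 1, 2011

Base term: filing date + 24 years → 27 October 2007.
Regulatory Review Extension: +599 days → 17 June 2009.
Processing Delay Credit: +744 days → 1 July 2011.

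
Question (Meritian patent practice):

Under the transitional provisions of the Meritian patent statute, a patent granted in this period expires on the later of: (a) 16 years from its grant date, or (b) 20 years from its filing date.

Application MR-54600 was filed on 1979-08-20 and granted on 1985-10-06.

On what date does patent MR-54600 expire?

October 6, 2001

(a) grant + 16 years → 6 October 2001.
(b) filing + 20 years → 20 August 1999.
Later of the two: 6 October 2001.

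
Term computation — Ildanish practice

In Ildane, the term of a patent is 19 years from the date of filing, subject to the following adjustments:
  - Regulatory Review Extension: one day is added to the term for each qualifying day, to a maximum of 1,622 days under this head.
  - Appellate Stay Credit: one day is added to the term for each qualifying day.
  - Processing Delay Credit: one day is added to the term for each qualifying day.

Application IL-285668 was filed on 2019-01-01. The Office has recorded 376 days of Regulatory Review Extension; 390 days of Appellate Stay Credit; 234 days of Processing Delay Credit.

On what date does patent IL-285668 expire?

Base term: filing date + 19 years → 1 January 2038.
Regulatory Review Extension: 376 days (within the 1622-day cap) → +376 days → 12 January 2039.
Appellate Stay Credit: +390 days → 6 February 2040.
Processing Delay Credit: +234 days → 27 September 2040.

September 27, 2040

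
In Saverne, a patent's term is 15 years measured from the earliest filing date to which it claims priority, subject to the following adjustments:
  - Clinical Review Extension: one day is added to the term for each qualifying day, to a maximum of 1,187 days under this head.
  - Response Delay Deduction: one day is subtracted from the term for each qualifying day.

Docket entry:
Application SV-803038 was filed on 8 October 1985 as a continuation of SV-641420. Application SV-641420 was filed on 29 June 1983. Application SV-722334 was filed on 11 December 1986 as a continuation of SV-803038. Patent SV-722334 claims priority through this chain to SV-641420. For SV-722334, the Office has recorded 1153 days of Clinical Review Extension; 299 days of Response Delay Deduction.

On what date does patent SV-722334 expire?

2000-10-30

Earliest priority filing: 29 June 1983.
Base term: 29 June 1983 + 15 years → 29 June 1998.
Clinical Review Extension: 1153 days (within the 1187-day cap) → +1153 days → 25 August 2001.
Response Delay Deduction: −299 days → 30 October 2000.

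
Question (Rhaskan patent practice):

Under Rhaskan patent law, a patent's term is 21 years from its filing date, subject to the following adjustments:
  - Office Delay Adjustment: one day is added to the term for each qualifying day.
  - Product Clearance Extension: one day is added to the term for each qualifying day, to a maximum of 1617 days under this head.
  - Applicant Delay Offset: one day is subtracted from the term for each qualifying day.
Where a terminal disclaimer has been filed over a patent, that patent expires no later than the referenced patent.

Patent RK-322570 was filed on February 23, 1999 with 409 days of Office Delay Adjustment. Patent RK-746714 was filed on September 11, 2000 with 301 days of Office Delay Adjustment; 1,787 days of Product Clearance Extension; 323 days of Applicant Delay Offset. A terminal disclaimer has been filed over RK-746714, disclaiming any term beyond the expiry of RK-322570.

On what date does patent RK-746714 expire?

April 7, 2021

Natural term of RK-746714:
  Base: filing + 21 years → 11 September 2021.
  Office Delay Adjustment: +301 days → 9 July 2022.
  Product Clearance Extension: 1787 days claimed exceeds the 1617-day cap, so +1617 days → 12 December 2026.
  Applicant Delay Offset: −323 days → 23 January 2026.
Expiry of referenced patent RK-322570:
  Base: filing + 21 years → 23 February 2020.
  Office Delay Adjustment: +409 days → 7 April 2021.
Terminal disclaimer: RK-746714 expires on the earlier of 23 January 2026 and 7 April 2021.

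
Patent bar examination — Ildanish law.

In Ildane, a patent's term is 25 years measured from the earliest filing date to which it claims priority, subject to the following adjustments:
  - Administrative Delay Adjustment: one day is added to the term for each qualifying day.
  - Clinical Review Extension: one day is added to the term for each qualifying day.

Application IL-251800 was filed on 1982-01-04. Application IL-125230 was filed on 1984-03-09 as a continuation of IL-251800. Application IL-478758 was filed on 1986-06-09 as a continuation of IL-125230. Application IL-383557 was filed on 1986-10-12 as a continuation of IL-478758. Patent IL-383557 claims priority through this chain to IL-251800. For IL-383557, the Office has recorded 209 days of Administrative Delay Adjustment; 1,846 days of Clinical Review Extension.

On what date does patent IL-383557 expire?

2012-08-20

Earliest priority filing: 4 January 1982.
Base term: 4 January 1982 + 25 years → 4 January 2007.
Administrative Delay Adjustment: +209 days → 1 August 2007.
Clinical Review Extension: +1846 days → 20 August 2012.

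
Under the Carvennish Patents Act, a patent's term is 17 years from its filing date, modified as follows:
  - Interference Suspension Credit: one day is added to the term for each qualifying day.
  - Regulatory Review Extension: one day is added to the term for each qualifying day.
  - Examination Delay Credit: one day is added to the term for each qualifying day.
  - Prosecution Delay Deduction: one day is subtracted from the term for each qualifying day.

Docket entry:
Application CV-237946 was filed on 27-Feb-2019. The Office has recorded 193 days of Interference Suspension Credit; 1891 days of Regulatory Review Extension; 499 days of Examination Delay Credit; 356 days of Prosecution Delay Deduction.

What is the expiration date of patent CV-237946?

Base term: filing date + 17 years → 27 February 2036.
Interference Suspension Credit: +193 days → 7 September 2036.
Regulatory Review Extension: +1891 days → 11 November 2041.
Examination Delay Credit: +499 days → 25 March 2043.
Prosecution Delay Deduction: −356 days → 3 April 2042.

April 3, 2042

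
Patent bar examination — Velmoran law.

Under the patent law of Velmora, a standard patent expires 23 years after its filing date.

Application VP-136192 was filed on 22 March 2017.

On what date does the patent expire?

March 22, 2040

Filing date + 23 years → 22 March 2040.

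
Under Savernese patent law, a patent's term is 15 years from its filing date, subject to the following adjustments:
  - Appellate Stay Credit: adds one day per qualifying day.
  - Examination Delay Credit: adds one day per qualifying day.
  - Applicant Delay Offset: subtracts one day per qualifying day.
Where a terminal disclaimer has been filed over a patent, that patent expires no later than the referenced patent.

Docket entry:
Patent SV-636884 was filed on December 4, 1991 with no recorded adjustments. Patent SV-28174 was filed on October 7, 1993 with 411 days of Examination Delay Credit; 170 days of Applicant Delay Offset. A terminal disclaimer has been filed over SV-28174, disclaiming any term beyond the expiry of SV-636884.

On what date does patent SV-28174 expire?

2006-12-04

Natural term of SV-28174:
  Base: filing + 15 years → 7 October 2008.
  Examination Delay Credit: +411 days → 22 November 2009.
  Applicant Delay Offset: −170 days → 5 June 2009.
Expiry of referenced patent SV-636884:
  Base: filing + 15 years → 4 December 2006.
Terminal disclaimer: SV-28174 expires on the earlier of 5 June 2009 and 4 December 2006.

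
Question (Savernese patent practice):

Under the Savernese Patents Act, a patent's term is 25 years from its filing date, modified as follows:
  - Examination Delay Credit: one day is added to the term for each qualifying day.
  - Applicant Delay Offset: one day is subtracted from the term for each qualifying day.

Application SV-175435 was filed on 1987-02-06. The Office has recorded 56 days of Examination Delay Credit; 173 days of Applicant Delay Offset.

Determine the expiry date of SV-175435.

2011-10-12

Base term: filing date + 25 years → 6 February 2012.
Examination Delay Credit: +56 days → 2 April 2012.
Applicant Delay Offset: −173 days → 12 October 2011.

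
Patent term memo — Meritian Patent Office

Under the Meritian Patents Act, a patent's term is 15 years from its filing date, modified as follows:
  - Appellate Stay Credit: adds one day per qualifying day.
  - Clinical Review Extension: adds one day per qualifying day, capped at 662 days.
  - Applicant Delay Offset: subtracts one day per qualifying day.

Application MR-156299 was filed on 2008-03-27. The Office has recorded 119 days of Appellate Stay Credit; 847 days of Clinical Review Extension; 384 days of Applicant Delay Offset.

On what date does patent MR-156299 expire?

Base term: filing date + 15 years → 27 March 2023.
Appellate Stay Credit: +119 days → 24 July 2023.
Clinical Review Extension: 847 days claimed exceeds the 662-day cap, so +662 days → 16 May 2025.
Applicant Delay Offset: −384 days → 27 April 2024.

April 27, 2024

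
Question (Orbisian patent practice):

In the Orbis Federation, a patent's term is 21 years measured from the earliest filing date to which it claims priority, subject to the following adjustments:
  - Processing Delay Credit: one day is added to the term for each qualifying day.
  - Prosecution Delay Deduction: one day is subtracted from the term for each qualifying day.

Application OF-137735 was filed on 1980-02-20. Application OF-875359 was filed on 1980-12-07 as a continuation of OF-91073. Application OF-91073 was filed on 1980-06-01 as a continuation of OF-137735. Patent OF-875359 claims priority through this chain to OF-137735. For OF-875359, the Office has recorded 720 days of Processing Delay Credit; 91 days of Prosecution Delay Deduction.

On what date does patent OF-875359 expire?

Earliest priority filing: 20 February 1980.
Base term: 20 February 1980 + 21 years → 20 February 2001.
Processing Delay Credit: +720 days → 10 February 2003.
Prosecution Delay Deduction: −91 days → 11 November 2002.

November 11, 2002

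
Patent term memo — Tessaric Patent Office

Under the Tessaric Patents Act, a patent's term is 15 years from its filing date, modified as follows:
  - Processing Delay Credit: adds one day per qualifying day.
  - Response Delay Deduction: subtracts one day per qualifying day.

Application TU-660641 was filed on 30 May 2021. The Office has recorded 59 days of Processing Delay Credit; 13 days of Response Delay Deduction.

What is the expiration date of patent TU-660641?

Base term: filing date + 15 years → 30 May 2036.
Processing Delay Credit: +59 days → 28 July 2036.
Response Delay Deduction: −13 days → 15 July 2036.

2036-07-15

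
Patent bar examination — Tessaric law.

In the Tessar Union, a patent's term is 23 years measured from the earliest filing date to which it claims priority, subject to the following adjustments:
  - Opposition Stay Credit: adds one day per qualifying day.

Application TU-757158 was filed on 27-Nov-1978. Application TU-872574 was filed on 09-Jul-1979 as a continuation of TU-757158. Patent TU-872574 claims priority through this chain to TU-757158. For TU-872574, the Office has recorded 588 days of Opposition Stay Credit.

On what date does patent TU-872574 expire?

July 8, 2003

Earliest priority filing: 27 November 1978.
Base term: 27 November 1978 + 23 years → 27 November 2001.
Opposition Stay Credit: +588 days → 8 July 2003.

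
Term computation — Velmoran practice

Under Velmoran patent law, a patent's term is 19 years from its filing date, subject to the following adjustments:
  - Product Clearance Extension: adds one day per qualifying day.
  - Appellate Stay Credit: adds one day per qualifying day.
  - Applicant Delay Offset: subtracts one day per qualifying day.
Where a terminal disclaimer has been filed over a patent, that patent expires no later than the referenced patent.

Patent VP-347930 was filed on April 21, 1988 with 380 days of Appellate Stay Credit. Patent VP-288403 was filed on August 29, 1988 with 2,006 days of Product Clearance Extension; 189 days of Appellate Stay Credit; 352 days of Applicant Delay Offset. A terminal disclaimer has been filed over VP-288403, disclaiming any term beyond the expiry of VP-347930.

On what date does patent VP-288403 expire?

2008-05-05

Natural term of VP-288403:
  Base: filing + 19 years → 29 August 2007.
  Product Clearance Extension: +2006 days → 24 February 2013.
  Appellate Stay Credit: +189 days → 1 September 2013.
  Applicant Delay Offset: −352 days → 14 September 2012.
Expiry of referenced patent VP-347930:
  Base: filing + 19 years → 21 April 2007.
  Appellate Stay Credit: +380 days → 5 May 2008.
Terminal disclaimer: VP-288403 expires on the earlier of 14 September 2012 and 5 May 2008.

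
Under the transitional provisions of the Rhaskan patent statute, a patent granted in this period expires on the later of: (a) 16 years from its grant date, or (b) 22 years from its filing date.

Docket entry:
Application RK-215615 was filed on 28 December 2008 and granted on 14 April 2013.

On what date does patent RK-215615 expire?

2030-12-28

(a) grant + 16 years → 14 April 2029.
(b) filing + 22 years → 28 December 2030.
Later of the two: 28 December 2030.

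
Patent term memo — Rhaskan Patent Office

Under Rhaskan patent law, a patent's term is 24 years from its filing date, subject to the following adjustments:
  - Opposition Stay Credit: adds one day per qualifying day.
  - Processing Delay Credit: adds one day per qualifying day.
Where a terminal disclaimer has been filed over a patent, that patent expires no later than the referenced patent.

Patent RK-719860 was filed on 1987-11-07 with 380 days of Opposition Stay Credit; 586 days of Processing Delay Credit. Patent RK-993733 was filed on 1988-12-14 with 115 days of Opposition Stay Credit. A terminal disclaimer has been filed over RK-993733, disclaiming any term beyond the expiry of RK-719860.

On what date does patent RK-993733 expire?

Natural term of RK-993733:
  Base: filing + 24 years → 14 December 2012.
  Opposition Stay Credit: +115 days → 8 April 2013.
Expiry of referenced patent RK-719860:
  Base: filing + 24 years → 7 November 2011.
  Opposition Stay Credit: +380 days → 21 November 2012.
  Processing Delay Credit: +586 days → 30 June 2014.
Terminal disclaimer: RK-993733 expires on the earlier of 8 April 2013 and 30 June 2014.

April 8, 2013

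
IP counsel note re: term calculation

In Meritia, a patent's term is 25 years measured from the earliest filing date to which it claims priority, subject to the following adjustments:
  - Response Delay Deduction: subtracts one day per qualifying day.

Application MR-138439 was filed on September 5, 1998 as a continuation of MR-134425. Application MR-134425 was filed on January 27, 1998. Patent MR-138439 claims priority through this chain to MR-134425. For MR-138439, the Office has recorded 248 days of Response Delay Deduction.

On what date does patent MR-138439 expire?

May 24, 2022

Earliest priority filing: 27 January 1998.
Base term: 27 January 1998 + 25 years → 27 January 2023.
Response Delay Deduction: −248 days → 24 May 2022.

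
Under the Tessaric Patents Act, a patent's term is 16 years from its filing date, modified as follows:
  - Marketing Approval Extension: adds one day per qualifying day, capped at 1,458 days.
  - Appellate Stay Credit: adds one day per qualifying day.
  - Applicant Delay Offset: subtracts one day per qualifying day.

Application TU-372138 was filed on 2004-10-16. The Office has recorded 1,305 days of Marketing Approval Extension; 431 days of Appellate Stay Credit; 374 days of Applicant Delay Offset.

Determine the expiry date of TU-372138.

2024-07-09

Base term: filing date + 16 years → 16 October 2020.
Marketing Approval Extension: 1305 days (within the 1458-day cap) → +1305 days → 13 May 2024.
Appellate Stay Credit: +431 days → 18 July 2025.
Applicant Delay Offset: −374 days → 9 July 2024.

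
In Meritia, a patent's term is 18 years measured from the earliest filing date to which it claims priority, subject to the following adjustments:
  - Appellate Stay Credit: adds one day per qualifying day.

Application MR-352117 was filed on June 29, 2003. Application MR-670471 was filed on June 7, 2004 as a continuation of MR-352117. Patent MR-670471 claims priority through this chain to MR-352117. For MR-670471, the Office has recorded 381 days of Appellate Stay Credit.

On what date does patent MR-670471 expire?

Earliest priority filing: 29 June 2003.
Base term: 29 June 2003 + 18 years → 29 June 2021.
Appellate Stay Credit: +381 days → 15 July 2022.

2022-07-15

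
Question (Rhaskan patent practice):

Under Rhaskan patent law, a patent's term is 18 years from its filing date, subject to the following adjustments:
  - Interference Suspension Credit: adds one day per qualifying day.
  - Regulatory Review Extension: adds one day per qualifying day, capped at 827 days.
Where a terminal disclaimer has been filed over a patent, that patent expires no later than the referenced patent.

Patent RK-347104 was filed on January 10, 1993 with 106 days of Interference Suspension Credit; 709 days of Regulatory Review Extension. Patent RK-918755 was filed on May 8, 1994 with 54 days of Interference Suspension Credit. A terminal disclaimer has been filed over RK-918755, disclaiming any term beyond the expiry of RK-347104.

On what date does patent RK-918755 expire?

Natural term of RK-918755:
  Base: filing + 18 years → 8 May 2012.
  Interference Suspension Credit: +54 days → 1 July 2012.
Expiry of referenced patent RK-347104:
  Base: filing + 18 years → 10 January 2011.
  Interference Suspension Credit: +106 days → 26 April 2011.
  Regulatory Review Extension: 709 days (within the 827-day cap) → +709 days → 4 April 2013.
Terminal disclaimer: RK-918755 expires on the earlier of 1 July 2012 and 4 April 2013.

July 1, 2012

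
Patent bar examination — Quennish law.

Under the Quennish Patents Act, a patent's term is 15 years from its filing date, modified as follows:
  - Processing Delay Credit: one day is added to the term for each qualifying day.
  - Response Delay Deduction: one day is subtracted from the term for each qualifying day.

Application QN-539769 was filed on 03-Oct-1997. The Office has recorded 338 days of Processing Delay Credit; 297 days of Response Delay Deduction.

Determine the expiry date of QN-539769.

November 13, 2012

Base term: filing date + 15 years → 3 October 2012.
Processing Delay Credit: +338 days → 6 September 2013.
Response Delay Deduction: −297 days → 13 November 2012.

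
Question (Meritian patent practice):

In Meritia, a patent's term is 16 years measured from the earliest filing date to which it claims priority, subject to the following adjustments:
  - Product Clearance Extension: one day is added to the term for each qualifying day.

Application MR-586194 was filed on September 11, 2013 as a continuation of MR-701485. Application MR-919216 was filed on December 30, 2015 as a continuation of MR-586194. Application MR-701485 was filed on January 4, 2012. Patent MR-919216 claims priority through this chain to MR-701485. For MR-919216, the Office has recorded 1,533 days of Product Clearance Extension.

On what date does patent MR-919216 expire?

March 16, 2032

Earliest priority filing: 4 January 2012.
Base term: 4 January 2012 + 16 years → 4 January 2028.
Product Clearance Extension: +1533 days → 16 March 2032.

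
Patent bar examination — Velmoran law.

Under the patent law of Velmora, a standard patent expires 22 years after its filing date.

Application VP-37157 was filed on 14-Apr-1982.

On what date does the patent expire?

Filing date + 22 years → 14 April 2004.

April 14, 2004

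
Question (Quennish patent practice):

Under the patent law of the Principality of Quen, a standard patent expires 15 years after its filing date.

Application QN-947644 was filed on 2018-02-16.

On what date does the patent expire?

Filing date + 15 years → 16 February 2033.

February 16, 2033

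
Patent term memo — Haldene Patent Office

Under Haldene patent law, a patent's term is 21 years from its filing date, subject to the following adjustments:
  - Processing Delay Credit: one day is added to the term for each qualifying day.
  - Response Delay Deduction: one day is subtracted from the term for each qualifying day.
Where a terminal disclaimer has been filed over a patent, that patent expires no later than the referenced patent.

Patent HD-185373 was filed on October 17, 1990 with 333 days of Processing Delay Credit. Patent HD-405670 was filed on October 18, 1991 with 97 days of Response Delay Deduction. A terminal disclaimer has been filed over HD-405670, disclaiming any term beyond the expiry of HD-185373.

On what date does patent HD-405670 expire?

2012-07-13

Natural term of HD-405670:
  Base: filing + 21 years → 18 October 2012.
  Response Delay Deduction: −97 days → 13 July 2012.
Expiry of referenced patent HD-185373:
  Base: filing + 21 years → 17 October 2011.
  Processing Delay Credit: +333 days → 14 September 2012.
Terminal disclaimer: HD-405670 expires on the earlier of 13 July 2012 and 14 September 2012.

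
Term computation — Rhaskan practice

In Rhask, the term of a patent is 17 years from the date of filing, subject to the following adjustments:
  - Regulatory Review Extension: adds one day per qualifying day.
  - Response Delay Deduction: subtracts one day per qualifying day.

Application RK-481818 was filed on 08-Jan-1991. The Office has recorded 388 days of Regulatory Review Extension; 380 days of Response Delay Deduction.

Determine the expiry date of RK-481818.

Base term: filing date + 17 years → 8 January 2008.
Regulatory Review Extension: +388 days → 30 January 2009.
Response Delay Deduction: −380 days → 16 January 2008.

2008-01-16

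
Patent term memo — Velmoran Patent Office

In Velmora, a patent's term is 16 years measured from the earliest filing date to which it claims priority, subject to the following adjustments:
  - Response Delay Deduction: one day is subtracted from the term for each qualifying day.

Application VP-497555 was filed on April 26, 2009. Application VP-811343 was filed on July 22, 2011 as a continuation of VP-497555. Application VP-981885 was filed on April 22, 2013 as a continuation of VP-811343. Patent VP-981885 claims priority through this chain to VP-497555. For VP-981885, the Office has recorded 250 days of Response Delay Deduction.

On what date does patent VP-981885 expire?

August 19, 2024

Earliest priority filing: 26 April 2009.
Base term: 26 April 2009 + 16 years → 26 April 2025.
Response Delay Deduction: −250 days → 19 August 2024.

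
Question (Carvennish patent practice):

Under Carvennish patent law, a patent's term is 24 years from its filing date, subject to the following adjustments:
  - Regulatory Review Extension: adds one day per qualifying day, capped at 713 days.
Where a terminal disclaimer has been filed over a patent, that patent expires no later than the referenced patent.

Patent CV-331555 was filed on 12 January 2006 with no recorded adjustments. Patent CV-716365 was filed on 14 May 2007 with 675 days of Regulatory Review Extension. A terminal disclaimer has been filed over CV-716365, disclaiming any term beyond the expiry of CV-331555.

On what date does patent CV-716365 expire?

2030-01-12

Natural term of CV-716365:
  Base: filing + 24 years → 14 May 2031.
  Regulatory Review Extension: 675 days (within the 713-day cap) → +675 days → 19 March 2033.
Expiry of referenced patent CV-331555:
  Base: filing + 24 years → 12 January 2030.
Terminal disclaimer: CV-716365 expires on the earlier of 19 March 2033 and 12 January 2030.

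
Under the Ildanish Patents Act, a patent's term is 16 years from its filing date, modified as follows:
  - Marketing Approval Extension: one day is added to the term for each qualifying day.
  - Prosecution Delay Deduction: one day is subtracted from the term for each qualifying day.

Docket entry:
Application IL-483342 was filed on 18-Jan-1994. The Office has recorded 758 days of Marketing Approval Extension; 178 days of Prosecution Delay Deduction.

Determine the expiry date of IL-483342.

Base term: filing date + 16 years → 18 January 2010.
Marketing Approval Extension: +758 days → 15 February 2012.
Prosecution Delay Deduction: −178 days → 21 August 2011.

2011-08-21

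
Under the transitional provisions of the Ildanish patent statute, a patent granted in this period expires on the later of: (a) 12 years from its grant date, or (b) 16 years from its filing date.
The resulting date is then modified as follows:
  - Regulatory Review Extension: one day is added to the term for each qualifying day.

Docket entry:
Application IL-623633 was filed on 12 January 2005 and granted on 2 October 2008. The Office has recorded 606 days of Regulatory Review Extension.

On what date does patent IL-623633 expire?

2022-09-10

(a) grant + 12 years → 2 October 2020.
(b) filing + 16 years → 12 January 2021.
Later of the two: 12 January 2021.
Regulatory Review Extension: +606 days → 10 September 2022.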